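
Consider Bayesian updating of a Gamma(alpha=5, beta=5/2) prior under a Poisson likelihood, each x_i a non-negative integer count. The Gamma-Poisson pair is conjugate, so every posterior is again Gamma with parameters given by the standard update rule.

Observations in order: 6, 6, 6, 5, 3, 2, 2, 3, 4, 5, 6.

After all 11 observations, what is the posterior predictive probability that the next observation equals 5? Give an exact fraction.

obs 1: x=6 → posterior Gamma(11, 7/2)
obs 2: x=6 → posterior Gamma(17, 9/2)
obs 3: x=6 → posterior Gamma(23, 11/2)
obs 4: x=5 → posterior Gamma(28, 13/2)
obs 5: x=3 → posterior Gamma(31, 15/2)
obs 6: x=2 → posterior Gamma(33, 17/2)
obs 7: x=2 → posterior Gamma(35, 19/2)
obs 8: x=3 → posterior Gamma(38, 21/2)
obs 9: x=4 → posterior Gamma(42, 23/2)
obs 10: x=5 → posterior Gamma(47, 25/2)
obs 11: x=6 → posterior Gamma(53, 27/2)

975760951476729431618047223761167269406435742896862004017735040345496064448599875264/6593012181135818604873641088565793338718216041722729705516887554767627147075930273961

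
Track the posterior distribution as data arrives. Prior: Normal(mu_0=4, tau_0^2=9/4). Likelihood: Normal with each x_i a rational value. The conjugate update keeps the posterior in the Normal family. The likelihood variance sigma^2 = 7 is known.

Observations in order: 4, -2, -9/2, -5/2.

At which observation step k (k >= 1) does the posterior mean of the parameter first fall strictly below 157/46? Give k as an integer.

k = 2

obs 1: x=4 → posterior Normal(4, 63/37)
obs 2: x=-2 → posterior Normal(65/23, 63/46)
obs 3: x=-9/2 → posterior Normal(179/110, 63/55)
obs 4: x=-5/2 → posterior Normal(67/64, 63/64)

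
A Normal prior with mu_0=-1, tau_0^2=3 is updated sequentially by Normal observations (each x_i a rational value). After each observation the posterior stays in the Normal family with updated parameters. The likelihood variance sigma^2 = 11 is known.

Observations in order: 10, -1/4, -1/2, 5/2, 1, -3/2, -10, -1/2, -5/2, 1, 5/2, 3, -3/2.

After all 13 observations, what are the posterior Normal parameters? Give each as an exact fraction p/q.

obs 1: x=10 → posterior Normal(19/14, 33/14)
obs 2: x=-1/4 → posterior Normal(73/68, 33/17)
obs 3: x=-1/2 → posterior Normal(67/80, 33/20)
obs 4: x=5/2 → posterior Normal(97/92, 33/23)
obs 5: x=1 → posterior Normal(109/104, 33/26)
obs 6: x=-3/2 → posterior Normal(91/116, 33/29)
obs 7: x=-10 → posterior Normal(-29/128, 33/32)
obs 8: x=-1/2 → posterior Normal(-1/4, 33/35)
obs 9: x=-5/2 → posterior Normal(-65/152, 33/38)
obs 10: x=1 → posterior Normal(-53/164, 33/41)
obs 11: x=5/2 → posterior Normal(-23/176, 3/4)
obs 12: x=3 → posterior Normal(13/188, 33/47)
obs 13: x=-3/2 → posterior Normal(-1/40, 33/50)

mu_0=-1/40, tau_0^2=33/50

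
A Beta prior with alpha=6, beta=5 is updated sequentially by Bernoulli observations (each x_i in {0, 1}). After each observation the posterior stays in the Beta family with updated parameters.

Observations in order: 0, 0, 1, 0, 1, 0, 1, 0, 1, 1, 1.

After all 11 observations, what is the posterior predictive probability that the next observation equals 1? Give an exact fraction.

6/11

obs 1: x=0 → posterior Beta(6, 6)
obs 2: x=0 → posterior Beta(6, 7)
obs 3: x=1 → posterior Beta(7, 7)
obs 4: x=0 → posterior Beta(7, 8)
obs 5: x=1 → posterior Beta(8, 8)
obs 6: x=0 → posterior Beta(8, 9)
obs 7: x=1 → posterior Beta(9, 9)
obs 8: x=0 → posterior Beta(9, 10)
obs 9: x=1 → posterior Beta(10, 10)
obs 10: x=1 → posterior Beta(11, 10)
obs 11: x=1 → posterior Beta(12, 10)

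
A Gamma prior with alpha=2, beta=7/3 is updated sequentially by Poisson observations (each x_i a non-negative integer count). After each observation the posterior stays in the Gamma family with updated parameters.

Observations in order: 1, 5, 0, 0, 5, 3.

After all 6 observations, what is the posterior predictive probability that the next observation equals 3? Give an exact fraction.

obs 1: x=1 → posterior Gamma(3, 10/3)
obs 2: x=5 → posterior Gamma(8, 13/3)
obs 3: x=0 → posterior Gamma(8, 16/3)
obs 4: x=0 → posterior Gamma(8, 19/3)
obs 5: x=5 → posterior Gamma(13, 22/3)
obs 6: x=3 → posterior Gamma(16, 25/3)

32060779631137847900390625/195831528126838026966925312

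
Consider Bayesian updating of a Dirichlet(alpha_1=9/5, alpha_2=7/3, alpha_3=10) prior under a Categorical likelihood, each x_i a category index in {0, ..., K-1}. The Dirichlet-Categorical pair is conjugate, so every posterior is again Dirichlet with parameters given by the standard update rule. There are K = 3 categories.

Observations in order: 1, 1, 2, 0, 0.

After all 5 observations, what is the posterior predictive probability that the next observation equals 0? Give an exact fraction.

57/287

obs 1: x=1 → posterior Dirichlet(9/5, 10/3, 10)
obs 2: x=1 → posterior Dirichlet(9/5, 13/3, 10)
obs 3: x=2 → posterior Dirichlet(9/5, 13/3, 11)
obs 4: x=0 → posterior Dirichlet(14/5, 13/3, 11)
obs 5: x=0 → posterior Dirichlet(19/5, 13/3, 11)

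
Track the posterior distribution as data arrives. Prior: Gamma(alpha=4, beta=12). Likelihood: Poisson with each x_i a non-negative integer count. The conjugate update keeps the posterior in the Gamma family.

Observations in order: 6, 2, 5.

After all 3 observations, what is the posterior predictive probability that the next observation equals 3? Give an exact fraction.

95471815450286865234375/1208925819614629174706176

obs 1: x=6 → posterior Gamma(10, 13)
obs 2: x=2 → posterior Gamma(12, 14)
obs 3: x=5 → posterior Gamma(17, 15)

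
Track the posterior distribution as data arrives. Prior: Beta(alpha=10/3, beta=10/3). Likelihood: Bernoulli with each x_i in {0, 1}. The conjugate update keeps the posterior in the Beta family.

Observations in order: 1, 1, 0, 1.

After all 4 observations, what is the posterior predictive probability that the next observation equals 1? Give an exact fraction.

19/32

obs 1: x=1 → posterior Beta(13/3, 10/3)
obs 2: x=1 → posterior Beta(16/3, 10/3)
obs 3: x=0 → posterior Beta(16/3, 13/3)
obs 4: x=1 → posterior Beta(19/3, 13/3)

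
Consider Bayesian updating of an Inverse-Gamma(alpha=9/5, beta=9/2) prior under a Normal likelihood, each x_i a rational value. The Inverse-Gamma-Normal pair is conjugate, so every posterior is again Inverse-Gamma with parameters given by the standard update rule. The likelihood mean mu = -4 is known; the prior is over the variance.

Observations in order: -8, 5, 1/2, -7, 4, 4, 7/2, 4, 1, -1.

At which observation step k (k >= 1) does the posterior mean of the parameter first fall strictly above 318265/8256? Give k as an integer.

k = 8

obs 1: x=-8 → posterior Inverse-Gamma(23/10, 25/2)
obs 2: x=5 → posterior Inverse-Gamma(14/5, 53)
obs 3: x=1/2 → posterior Inverse-Gamma(33/10, 505/8)
obs 4: x=-7 → posterior Inverse-Gamma(19/5, 541/8)
obs 5: x=4 → posterior Inverse-Gamma(43/10, 797/8)
obs 6: x=4 → posterior Inverse-Gamma(24/5, 1053/8)
obs 7: x=7/2 → posterior Inverse-Gamma(53/10, 639/4)
obs 8: x=4 → posterior Inverse-Gamma(29/5, 767/4)
obs 9: x=1 → posterior Inverse-Gamma(63/10, 817/4)
obs 10: x=-1 → posterior Inverse-Gamma(34/5, 835/4)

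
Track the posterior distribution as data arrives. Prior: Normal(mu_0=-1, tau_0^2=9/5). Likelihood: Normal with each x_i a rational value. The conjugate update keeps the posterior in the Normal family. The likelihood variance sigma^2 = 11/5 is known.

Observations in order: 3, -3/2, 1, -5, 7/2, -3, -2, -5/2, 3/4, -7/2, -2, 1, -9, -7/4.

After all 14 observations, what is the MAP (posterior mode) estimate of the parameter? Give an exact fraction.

obs 1: x=3 → posterior Normal(4/5, 99/100)
obs 2: x=-3/2 → posterior Normal(5/58, 99/145)
obs 3: x=1 → posterior Normal(23/76, 99/190)
obs 4: x=-5 → posterior Normal(-67/94, 99/235)
obs 5: x=7/2 → posterior Normal(-1/28, 99/280)
obs 6: x=-3 → posterior Normal(-29/65, 99/325)
obs 7: x=-2 → posterior Normal(-47/74, 99/370)
obs 8: x=-5/2 → posterior Normal(-139/166, 99/415)
obs 9: x=3/4 → posterior Normal(-251/368, 99/460)
obs 10: x=-7/2 → posterior Normal(-377/404, 99/505)
obs 11: x=-2 → posterior Normal(-449/440, 9/50)
obs 12: x=1 → posterior Normal(-59/68, 99/595)
obs 13: x=-9 → posterior Normal(-737/512, 99/640)
obs 14: x=-7/4 → posterior Normal(-200/137, 99/685)

-200/137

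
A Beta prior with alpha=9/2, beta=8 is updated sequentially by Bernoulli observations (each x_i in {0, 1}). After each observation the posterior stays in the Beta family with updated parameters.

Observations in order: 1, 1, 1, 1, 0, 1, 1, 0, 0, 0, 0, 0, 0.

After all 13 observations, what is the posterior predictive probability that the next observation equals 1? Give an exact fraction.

7/17

obs 1: x=1 → posterior Beta(11/2, 8)
obs 2: x=1 → posterior Beta(13/2, 8)
obs 3: x=1 → posterior Beta(15/2, 8)
obs 4: x=1 → posterior Beta(17/2, 8)
obs 5: x=0 → posterior Beta(17/2, 9)
obs 6: x=1 → posterior Beta(19/2, 9)
obs 7: x=1 → posterior Beta(21/2, 9)
obs 8: x=0 → posterior Beta(21/2, 10)
obs 9: x=0 → posterior Beta(21/2, 11)
obs 10: x=0 → posterior Beta(21/2, 12)
obs 11: x=0 → posterior Beta(21/2, 13)
obs 12: x=0 → posterior Beta(21/2, 14)
obs 13: x=0 → posterior Beta(21/2, 15)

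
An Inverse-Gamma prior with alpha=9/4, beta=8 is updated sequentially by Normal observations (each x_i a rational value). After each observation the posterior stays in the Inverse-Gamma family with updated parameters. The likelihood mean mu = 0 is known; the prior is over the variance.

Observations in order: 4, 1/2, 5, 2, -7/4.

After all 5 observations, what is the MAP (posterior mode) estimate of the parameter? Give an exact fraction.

obs 1: x=4 → posterior Inverse-Gamma(11/4, 16)
obs 2: x=1/2 → posterior Inverse-Gamma(13/4, 129/8)
obs 3: x=5 → posterior Inverse-Gamma(15/4, 229/8)
obs 4: x=2 → posterior Inverse-Gamma(17/4, 245/8)
obs 5: x=-7/4 → posterior Inverse-Gamma(19/4, 1029/32)

1029/184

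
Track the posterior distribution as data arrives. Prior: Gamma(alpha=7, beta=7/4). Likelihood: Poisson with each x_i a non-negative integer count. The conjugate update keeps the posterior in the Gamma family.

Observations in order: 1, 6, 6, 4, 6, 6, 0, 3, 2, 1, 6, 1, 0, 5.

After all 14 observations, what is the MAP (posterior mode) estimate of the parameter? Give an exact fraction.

212/63

obs 1: x=1 → posterior Gamma(8, 11/4)
obs 2: x=6 → posterior Gamma(14, 15/4)
obs 3: x=6 → posterior Gamma(20, 19/4)
obs 4: x=4 → posterior Gamma(24, 23/4)
obs 5: x=6 → posterior Gamma(30, 27/4)
obs 6: x=6 → posterior Gamma(36, 31/4)
obs 7: x=0 → posterior Gamma(36, 35/4)
obs 8: x=3 → posterior Gamma(39, 39/4)
obs 9: x=2 → posterior Gamma(41, 43/4)
obs 10: x=1 → posterior Gamma(42, 47/4)
obs 11: x=6 → posterior Gamma(48, 51/4)
obs 12: x=1 → posterior Gamma(49, 55/4)
obs 13: x=0 → posterior Gamma(49, 59/4)
obs 14: x=5 → posterior Gamma(54, 63/4)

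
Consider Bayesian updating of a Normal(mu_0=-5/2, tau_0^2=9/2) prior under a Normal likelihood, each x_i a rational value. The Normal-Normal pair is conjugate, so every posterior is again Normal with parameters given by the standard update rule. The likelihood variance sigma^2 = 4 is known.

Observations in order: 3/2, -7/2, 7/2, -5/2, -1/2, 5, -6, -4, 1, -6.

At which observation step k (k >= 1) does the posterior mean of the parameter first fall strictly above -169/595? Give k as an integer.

k = 3

obs 1: x=3/2 → posterior Normal(-13/34, 36/17)
obs 2: x=-7/2 → posterior Normal(-19/13, 18/13)
obs 3: x=7/2 → posterior Normal(-13/70, 36/35)
obs 4: x=-5/2 → posterior Normal(-29/44, 9/11)
obs 5: x=-1/2 → posterior Normal(-67/106, 36/53)
obs 6: x=5 → posterior Normal(23/124, 18/31)
obs 7: x=-6 → posterior Normal(-85/142, 36/71)
obs 8: x=-4 → posterior Normal(-157/160, 9/20)
obs 9: x=1 → posterior Normal(-139/178, 36/89)
obs 10: x=-6 → posterior Normal(-247/196, 18/49)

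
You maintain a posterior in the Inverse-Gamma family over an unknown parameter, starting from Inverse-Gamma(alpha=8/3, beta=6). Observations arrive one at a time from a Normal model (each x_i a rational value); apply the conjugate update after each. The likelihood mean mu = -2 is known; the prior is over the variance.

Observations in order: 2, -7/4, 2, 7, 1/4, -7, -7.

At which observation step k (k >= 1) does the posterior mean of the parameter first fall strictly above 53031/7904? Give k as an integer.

k = 3

obs 1: x=2 → posterior Inverse-Gamma(19/6, 14)
obs 2: x=-7/4 → posterior Inverse-Gamma(11/3, 449/32)
obs 3: x=2 → posterior Inverse-Gamma(25/6, 705/32)
obs 4: x=7 → posterior Inverse-Gamma(14/3, 2001/32)
obs 5: x=1/4 → posterior Inverse-Gamma(31/6, 1041/16)
obs 6: x=-7 → posterior Inverse-Gamma(17/3, 1241/16)
obs 7: x=-7 → posterior Inverse-Gamma(37/6, 1441/16)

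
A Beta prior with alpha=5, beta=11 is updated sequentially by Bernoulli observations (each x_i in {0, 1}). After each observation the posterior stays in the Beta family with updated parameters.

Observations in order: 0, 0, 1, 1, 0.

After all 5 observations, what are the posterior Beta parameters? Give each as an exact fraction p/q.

alpha=7, beta=14

obs 1: x=0 → posterior Beta(5, 12)
obs 2: x=0 → posterior Beta(5, 13)
obs 3: x=1 → posterior Beta(6, 13)
obs 4: x=1 → posterior Beta(7, 13)
obs 5: x=0 → posterior Beta(7, 14)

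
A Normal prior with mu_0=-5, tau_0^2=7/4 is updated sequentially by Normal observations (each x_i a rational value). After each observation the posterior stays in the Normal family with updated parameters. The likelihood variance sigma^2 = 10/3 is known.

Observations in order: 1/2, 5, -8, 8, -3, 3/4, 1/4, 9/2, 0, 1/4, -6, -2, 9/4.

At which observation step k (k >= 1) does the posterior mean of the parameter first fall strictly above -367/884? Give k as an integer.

k = 8

obs 1: x=1/2 → posterior Normal(-379/122, 70/61)
obs 2: x=5 → posterior Normal(-169/164, 35/41)
obs 3: x=-8 → posterior Normal(-505/206, 70/103)
obs 4: x=8 → posterior Normal(-169/248, 35/62)
obs 5: x=-3 → posterior Normal(-59/58, 14/29)
obs 6: x=3/4 → posterior Normal(-527/664, 35/83)
obs 7: x=1/4 → posterior Normal(-23/34, 70/187)
obs 8: x=9/2 → posterior Normal(-2/13, 35/104)
obs 9: x=0 → posterior Normal(-32/229, 70/229)
obs 10: x=1/4 → posterior Normal(-107/1000, 7/25)
obs 11: x=-6 → posterior Normal(-611/1084, 70/271)
obs 12: x=-2 → posterior Normal(-779/1168, 35/146)
obs 13: x=9/4 → posterior Normal(-295/626, 70/313)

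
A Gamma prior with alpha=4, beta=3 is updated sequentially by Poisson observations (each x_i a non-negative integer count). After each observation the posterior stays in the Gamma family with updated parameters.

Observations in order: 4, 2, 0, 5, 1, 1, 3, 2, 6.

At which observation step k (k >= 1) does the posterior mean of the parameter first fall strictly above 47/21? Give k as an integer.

k = 9

obs 1: x=4 → posterior Gamma(8, 4)
obs 2: x=2 → posterior Gamma(10, 5)
obs 3: x=0 → posterior Gamma(10, 6)
obs 4: x=5 → posterior Gamma(15, 7)
obs 5: x=1 → posterior Gamma(16, 8)
obs 6: x=1 → posterior Gamma(17, 9)
obs 7: x=3 → posterior Gamma(20, 10)
obs 8: x=2 → posterior Gamma(22, 11)
obs 9: x=6 → posterior Gamma(28, 12)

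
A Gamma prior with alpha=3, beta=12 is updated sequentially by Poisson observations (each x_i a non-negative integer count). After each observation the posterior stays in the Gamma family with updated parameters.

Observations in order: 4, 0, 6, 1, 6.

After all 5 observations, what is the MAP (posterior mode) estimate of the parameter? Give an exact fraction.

19/17

obs 1: x=4 → posterior Gamma(7, 13)
obs 2: x=0 → posterior Gamma(7, 14)
obs 3: x=6 → posterior Gamma(13, 15)
obs 4: x=1 → posterior Gamma(14, 16)
obs 5: x=6 → posterior Gamma(20, 17)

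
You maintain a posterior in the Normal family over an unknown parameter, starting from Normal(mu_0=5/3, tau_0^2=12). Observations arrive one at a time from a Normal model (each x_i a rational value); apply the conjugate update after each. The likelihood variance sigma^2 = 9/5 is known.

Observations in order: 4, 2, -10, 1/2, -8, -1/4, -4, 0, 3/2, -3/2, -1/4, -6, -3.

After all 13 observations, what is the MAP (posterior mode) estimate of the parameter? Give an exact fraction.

-495/263

obs 1: x=4 → posterior Normal(85/23, 36/23)
obs 2: x=2 → posterior Normal(125/43, 36/43)
obs 3: x=-10 → posterior Normal(-25/21, 4/7)
obs 4: x=1/2 → posterior Normal(-65/83, 36/83)
obs 5: x=-8 → posterior Normal(-225/103, 36/103)
obs 6: x=-1/4 → posterior Normal(-230/123, 12/41)
obs 7: x=-4 → posterior Normal(-310/143, 36/143)
obs 8: x=0 → posterior Normal(-310/163, 36/163)
obs 9: x=3/2 → posterior Normal(-280/183, 12/61)
obs 10: x=-3/2 → posterior Normal(-310/203, 36/203)
obs 11: x=-1/4 → posterior Normal(-315/223, 36/223)
obs 12: x=-6 → posterior Normal(-145/81, 4/27)
obs 13: x=-3 → posterior Normal(-495/263, 36/263)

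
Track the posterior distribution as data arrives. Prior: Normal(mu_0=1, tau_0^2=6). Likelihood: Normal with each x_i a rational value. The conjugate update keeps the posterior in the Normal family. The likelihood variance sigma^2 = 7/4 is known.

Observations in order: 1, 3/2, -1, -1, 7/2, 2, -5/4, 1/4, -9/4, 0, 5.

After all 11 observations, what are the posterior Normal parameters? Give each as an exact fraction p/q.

mu_0=193/271, tau_0^2=42/271

obs 1: x=1 → posterior Normal(1, 42/31)
obs 2: x=3/2 → posterior Normal(67/55, 42/55)
obs 3: x=-1 → posterior Normal(43/79, 42/79)
obs 4: x=-1 → posterior Normal(19/103, 42/103)
obs 5: x=7/2 → posterior Normal(103/127, 42/127)
obs 6: x=2 → posterior Normal(1, 42/151)
obs 7: x=-5/4 → posterior Normal(121/175, 6/25)
obs 8: x=1/4 → posterior Normal(127/199, 42/199)
obs 9: x=-9/4 → posterior Normal(73/223, 42/223)
obs 10: x=0 → posterior Normal(73/247, 42/247)
obs 11: x=5 → posterior Normal(193/271, 42/271)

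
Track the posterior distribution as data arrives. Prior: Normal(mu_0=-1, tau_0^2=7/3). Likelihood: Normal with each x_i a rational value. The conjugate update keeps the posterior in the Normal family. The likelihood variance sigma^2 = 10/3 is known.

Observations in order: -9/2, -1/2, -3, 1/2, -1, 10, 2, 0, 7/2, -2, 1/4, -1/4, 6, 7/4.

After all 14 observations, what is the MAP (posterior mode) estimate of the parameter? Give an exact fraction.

317/432

obs 1: x=-9/2 → posterior Normal(-83/34, 70/51)
obs 2: x=-1/2 → posterior Normal(-15/8, 35/36)
obs 3: x=-3 → posterior Normal(-66/31, 70/93)
obs 4: x=1/2 → posterior Normal(-125/76, 35/57)
obs 5: x=-1 → posterior Normal(-139/90, 14/27)
obs 6: x=10 → posterior Normal(1/104, 35/78)
obs 7: x=2 → posterior Normal(29/118, 70/177)
obs 8: x=0 → posterior Normal(29/132, 35/99)
obs 9: x=7/2 → posterior Normal(39/73, 70/219)
obs 10: x=-2 → posterior Normal(5/16, 7/24)
obs 11: x=1/4 → posterior Normal(107/348, 70/261)
obs 12: x=-1/4 → posterior Normal(25/94, 35/141)
obs 13: x=6 → posterior Normal(67/101, 70/303)
obs 14: x=7/4 → posterior Normal(317/432, 35/162)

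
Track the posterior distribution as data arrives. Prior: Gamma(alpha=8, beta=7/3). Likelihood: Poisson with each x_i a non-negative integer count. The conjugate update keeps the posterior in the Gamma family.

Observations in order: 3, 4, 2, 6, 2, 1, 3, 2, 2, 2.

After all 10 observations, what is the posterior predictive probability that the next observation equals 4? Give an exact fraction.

obs 1: x=3 → posterior Gamma(11, 10/3)
obs 2: x=4 → posterior Gamma(15, 13/3)
obs 3: x=2 → posterior Gamma(17, 16/3)
obs 4: x=6 → posterior Gamma(23, 19/3)
obs 5: x=2 → posterior Gamma(25, 22/3)
obs 6: x=1 → posterior Gamma(26, 25/3)
obs 7: x=3 → posterior Gamma(29, 28/3)
obs 8: x=2 → posterior Gamma(31, 31/3)
obs 9: x=2 → posterior Gamma(33, 34/3)
obs 10: x=2 → posterior Gamma(35, 37/3)

9219767746913031950259393244575657432051116595093012858992079/60446290980731458735308800000000000000000000000000000000000000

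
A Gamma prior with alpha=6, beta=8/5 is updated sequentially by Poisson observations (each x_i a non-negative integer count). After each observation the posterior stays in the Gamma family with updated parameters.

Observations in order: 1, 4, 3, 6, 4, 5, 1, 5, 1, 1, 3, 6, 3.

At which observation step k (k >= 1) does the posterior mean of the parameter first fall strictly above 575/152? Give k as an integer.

k = 6

obs 1: x=1 → posterior Gamma(7, 13/5)
obs 2: x=4 → posterior Gamma(11, 18/5)
obs 3: x=3 → posterior Gamma(14, 23/5)
obs 4: x=6 → posterior Gamma(20, 28/5)
obs 5: x=4 → posterior Gamma(24, 33/5)
obs 6: x=5 → posterior Gamma(29, 38/5)
obs 7: x=1 → posterior Gamma(30, 43/5)
obs 8: x=5 → posterior Gamma(35, 48/5)
obs 9: x=1 → posterior Gamma(36, 53/5)
obs 10: x=1 → posterior Gamma(37, 58/5)
obs 11: x=3 → posterior Gamma(40, 63/5)
obs 12: x=6 → posterior Gamma(46, 68/5)
obs 13: x=3 → posterior Gamma(49, 73/5)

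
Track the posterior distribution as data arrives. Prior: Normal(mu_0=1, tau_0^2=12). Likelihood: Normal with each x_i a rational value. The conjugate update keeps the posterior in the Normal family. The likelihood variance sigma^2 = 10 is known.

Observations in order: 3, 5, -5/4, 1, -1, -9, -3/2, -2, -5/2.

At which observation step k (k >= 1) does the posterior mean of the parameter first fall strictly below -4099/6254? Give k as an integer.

k = 9

obs 1: x=3 → posterior Normal(23/11, 60/11)
obs 2: x=5 → posterior Normal(53/17, 60/17)
obs 3: x=-5/4 → posterior Normal(91/46, 60/23)
obs 4: x=1 → posterior Normal(103/58, 60/29)
obs 5: x=-1 → posterior Normal(13/10, 12/7)
obs 6: x=-9 → posterior Normal(-17/82, 60/41)
obs 7: x=-3/2 → posterior Normal(-35/94, 60/47)
obs 8: x=-2 → posterior Normal(-59/106, 60/53)
obs 9: x=-5/2 → posterior Normal(-89/118, 60/59)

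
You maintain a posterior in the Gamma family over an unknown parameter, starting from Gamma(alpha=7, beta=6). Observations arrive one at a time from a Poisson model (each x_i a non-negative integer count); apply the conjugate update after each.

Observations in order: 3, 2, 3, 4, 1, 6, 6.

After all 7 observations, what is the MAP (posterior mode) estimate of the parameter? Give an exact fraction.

obs 1: x=3 → posterior Gamma(10, 7)
obs 2: x=2 → posterior Gamma(12, 8)
obs 3: x=3 → posterior Gamma(15, 9)
obs 4: x=4 → posterior Gamma(19, 10)
obs 5: x=1 → posterior Gamma(20, 11)
obs 6: x=6 → posterior Gamma(26, 12)
obs 7: x=6 → posterior Gamma(32, 13)

31/13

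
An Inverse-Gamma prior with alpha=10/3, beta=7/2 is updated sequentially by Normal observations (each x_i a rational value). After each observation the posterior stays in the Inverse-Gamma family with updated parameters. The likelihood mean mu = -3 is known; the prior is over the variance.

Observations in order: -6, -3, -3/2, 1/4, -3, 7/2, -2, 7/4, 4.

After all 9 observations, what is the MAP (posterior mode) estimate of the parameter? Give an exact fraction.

obs 1: x=-6 → posterior Inverse-Gamma(23/6, 8)
obs 2: x=-3 → posterior Inverse-Gamma(13/3, 8)
obs 3: x=-3/2 → posterior Inverse-Gamma(29/6, 73/8)
obs 4: x=1/4 → posterior Inverse-Gamma(16/3, 461/32)
obs 5: x=-3 → posterior Inverse-Gamma(35/6, 461/32)
obs 6: x=7/2 → posterior Inverse-Gamma(19/3, 1137/32)
obs 7: x=-2 → posterior Inverse-Gamma(41/6, 1153/32)
obs 8: x=7/4 → posterior Inverse-Gamma(22/3, 757/16)
obs 9: x=4 → posterior Inverse-Gamma(47/6, 1149/16)

3447/424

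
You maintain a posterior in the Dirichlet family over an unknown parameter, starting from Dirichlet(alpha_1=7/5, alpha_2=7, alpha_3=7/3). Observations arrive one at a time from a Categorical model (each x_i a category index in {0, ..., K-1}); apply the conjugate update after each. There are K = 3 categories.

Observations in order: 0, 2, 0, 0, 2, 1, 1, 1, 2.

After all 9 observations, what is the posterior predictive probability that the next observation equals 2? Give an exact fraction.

10/37

obs 1: x=0 → posterior Dirichlet(12/5, 7, 7/3)
obs 2: x=2 → posterior Dirichlet(12/5, 7, 10/3)
obs 3: x=0 → posterior Dirichlet(17/5, 7, 10/3)
obs 4: x=0 → posterior Dirichlet(22/5, 7, 10/3)
obs 5: x=2 → posterior Dirichlet(22/5, 7, 13/3)
obs 6: x=1 → posterior Dirichlet(22/5, 8, 13/3)
obs 7: x=1 → posterior Dirichlet(22/5, 9, 13/3)
obs 8: x=1 → posterior Dirichlet(22/5, 10, 13/3)
obs 9: x=2 → posterior Dirichlet(22/5, 10, 16/3)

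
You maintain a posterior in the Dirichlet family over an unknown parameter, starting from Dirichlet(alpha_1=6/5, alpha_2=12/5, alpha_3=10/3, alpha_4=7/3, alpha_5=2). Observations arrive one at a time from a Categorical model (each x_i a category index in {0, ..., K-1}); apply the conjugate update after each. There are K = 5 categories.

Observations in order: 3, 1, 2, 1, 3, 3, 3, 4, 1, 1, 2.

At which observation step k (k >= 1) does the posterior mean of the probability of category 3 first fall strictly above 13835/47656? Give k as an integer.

obs 1: x=3 → posterior Dirichlet(6/5, 12/5, 10/3, 10/3, 2)
obs 2: x=1 → posterior Dirichlet(6/5, 17/5, 10/3, 10/3, 2)
obs 3: x=2 → posterior Dirichlet(6/5, 17/5, 13/3, 10/3, 2)
obs 4: x=1 → posterior Dirichlet(6/5, 22/5, 13/3, 10/3, 2)
obs 5: x=3 → posterior Dirichlet(6/5, 22/5, 13/3, 13/3, 2)
obs 6: x=3 → posterior Dirichlet(6/5, 22/5, 13/3, 16/3, 2)
obs 7: x=3 → posterior Dirichlet(6/5, 22/5, 13/3, 19/3, 2)
obs 8: x=4 → posterior Dirichlet(6/5, 22/5, 13/3, 19/3, 3)
obs 9: x=1 → posterior Dirichlet(6/5, 27/5, 13/3, 19/3, 3)
obs 10: x=1 → posterior Dirichlet(6/5, 32/5, 13/3, 19/3, 3)
obs 11: x=2 → posterior Dirichlet(6/5, 32/5, 16/3, 19/3, 3)

k = 6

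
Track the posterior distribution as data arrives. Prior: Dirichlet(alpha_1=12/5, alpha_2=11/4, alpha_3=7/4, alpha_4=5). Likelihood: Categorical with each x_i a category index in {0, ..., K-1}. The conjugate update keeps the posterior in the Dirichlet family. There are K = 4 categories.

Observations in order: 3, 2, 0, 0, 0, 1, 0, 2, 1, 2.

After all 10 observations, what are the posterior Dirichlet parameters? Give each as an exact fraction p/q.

alpha_1=32/5, alpha_2=19/4, alpha_3=19/4, alpha_4=6

obs 1: x=3 → posterior Dirichlet(12/5, 11/4, 7/4, 6)
obs 2: x=2 → posterior Dirichlet(12/5, 11/4, 11/4, 6)
obs 3: x=0 → posterior Dirichlet(17/5, 11/4, 11/4, 6)
obs 4: x=0 → posterior Dirichlet(22/5, 11/4, 11/4, 6)
obs 5: x=0 → posterior Dirichlet(27/5, 11/4, 11/4, 6)
obs 6: x=1 → posterior Dirichlet(27/5, 15/4, 11/4, 6)
obs 7: x=0 → posterior Dirichlet(32/5, 15/4, 11/4, 6)
obs 8: x=2 → posterior Dirichlet(32/5, 15/4, 15/4, 6)
obs 9: x=1 → posterior Dirichlet(32/5, 19/4, 15/4, 6)
obs 10: x=2 → posterior Dirichlet(32/5, 19/4, 19/4, 6)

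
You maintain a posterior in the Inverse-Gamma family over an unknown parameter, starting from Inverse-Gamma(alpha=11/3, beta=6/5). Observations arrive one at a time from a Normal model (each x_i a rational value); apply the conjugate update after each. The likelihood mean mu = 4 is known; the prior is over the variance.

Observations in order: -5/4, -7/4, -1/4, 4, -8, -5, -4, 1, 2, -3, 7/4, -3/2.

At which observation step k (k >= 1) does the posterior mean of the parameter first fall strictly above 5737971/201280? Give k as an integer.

k = 7

obs 1: x=-5/4 → posterior Inverse-Gamma(25/6, 2397/160)
obs 2: x=-7/4 → posterior Inverse-Gamma(14/3, 2521/80)
obs 3: x=-1/4 → posterior Inverse-Gamma(31/6, 6487/160)
obs 4: x=4 → posterior Inverse-Gamma(17/3, 6487/160)
obs 5: x=-8 → posterior Inverse-Gamma(37/6, 18007/160)
obs 6: x=-5 → posterior Inverse-Gamma(20/3, 24487/160)
obs 7: x=-4 → posterior Inverse-Gamma(43/6, 29607/160)
obs 8: x=1 → posterior Inverse-Gamma(23/3, 30327/160)
obs 9: x=2 → posterior Inverse-Gamma(49/6, 30647/160)
obs 10: x=-3 → posterior Inverse-Gamma(26/3, 34567/160)
obs 11: x=7/4 → posterior Inverse-Gamma(55/6, 8743/40)
obs 12: x=-3/2 → posterior Inverse-Gamma(29/3, 2337/10)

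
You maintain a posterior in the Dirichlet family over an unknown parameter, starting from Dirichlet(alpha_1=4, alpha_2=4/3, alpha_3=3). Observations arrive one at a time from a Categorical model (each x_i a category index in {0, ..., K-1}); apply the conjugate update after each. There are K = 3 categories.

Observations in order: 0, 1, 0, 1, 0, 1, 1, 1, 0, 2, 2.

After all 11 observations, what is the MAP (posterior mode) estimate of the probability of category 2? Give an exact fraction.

12/49

obs 1: x=0 → posterior Dirichlet(5, 4/3, 3)
obs 2: x=1 → posterior Dirichlet(5, 7/3, 3)
obs 3: x=0 → posterior Dirichlet(6, 7/3, 3)
obs 4: x=1 → posterior Dirichlet(6, 10/3, 3)
obs 5: x=0 → posterior Dirichlet(7, 10/3, 3)
obs 6: x=1 → posterior Dirichlet(7, 13/3, 3)
obs 7: x=1 → posterior Dirichlet(7, 16/3, 3)
obs 8: x=1 → posterior Dirichlet(7, 19/3, 3)
obs 9: x=0 → posterior Dirichlet(8, 19/3, 3)
obs 10: x=2 → posterior Dirichlet(8, 19/3, 4)
obs 11: x=2 → posterior Dirichlet(8, 19/3, 5)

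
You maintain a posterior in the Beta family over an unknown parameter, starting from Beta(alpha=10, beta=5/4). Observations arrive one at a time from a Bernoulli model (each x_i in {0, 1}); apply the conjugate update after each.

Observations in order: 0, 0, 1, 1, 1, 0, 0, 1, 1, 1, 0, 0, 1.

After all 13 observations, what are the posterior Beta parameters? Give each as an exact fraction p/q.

alpha=17, beta=29/4

obs 1: x=0 → posterior Beta(10, 9/4)
obs 2: x=0 → posterior Beta(10, 13/4)
obs 3: x=1 → posterior Beta(11, 13/4)
obs 4: x=1 → posterior Beta(12, 13/4)
obs 5: x=1 → posterior Beta(13, 13/4)
obs 6: x=0 → posterior Beta(13, 17/4)
obs 7: x=0 → posterior Beta(13, 21/4)
obs 8: x=1 → posterior Beta(14, 21/4)
obs 9: x=1 → posterior Beta(15, 21/4)
obs 10: x=1 → posterior Beta(16, 21/4)
obs 11: x=0 → posterior Beta(16, 25/4)
obs 12: x=0 → posterior Beta(16, 29/4)
obs 13: x=1 → posterior Beta(17, 29/4)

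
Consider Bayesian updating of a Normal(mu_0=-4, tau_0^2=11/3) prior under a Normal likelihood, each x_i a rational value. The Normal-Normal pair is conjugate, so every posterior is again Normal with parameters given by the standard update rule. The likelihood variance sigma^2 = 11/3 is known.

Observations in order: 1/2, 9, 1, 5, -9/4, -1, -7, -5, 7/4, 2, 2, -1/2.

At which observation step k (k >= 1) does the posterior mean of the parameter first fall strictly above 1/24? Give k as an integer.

k = 2

obs 1: x=1/2 → posterior Normal(-7/4, 11/6)
obs 2: x=9 → posterior Normal(11/6, 11/9)
obs 3: x=1 → posterior Normal(13/8, 11/12)
obs 4: x=5 → posterior Normal(23/10, 11/15)
obs 5: x=-9/4 → posterior Normal(37/24, 11/18)
obs 6: x=-1 → posterior Normal(33/28, 11/21)
obs 7: x=-7 → posterior Normal(5/32, 11/24)
obs 8: x=-5 → posterior Normal(-5/12, 11/27)
obs 9: x=7/4 → posterior Normal(-1/5, 11/30)
obs 10: x=2 → posterior Normal(0, 1/3)
obs 11: x=2 → posterior Normal(1/6, 11/36)
obs 12: x=-1/2 → posterior Normal(3/26, 11/39)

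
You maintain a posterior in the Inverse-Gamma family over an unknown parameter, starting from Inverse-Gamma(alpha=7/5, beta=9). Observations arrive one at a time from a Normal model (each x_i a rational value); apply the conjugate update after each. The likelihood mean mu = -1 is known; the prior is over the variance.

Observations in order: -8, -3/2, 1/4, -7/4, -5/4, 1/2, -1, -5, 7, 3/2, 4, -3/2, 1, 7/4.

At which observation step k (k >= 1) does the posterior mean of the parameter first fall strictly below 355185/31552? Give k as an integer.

k = 6

obs 1: x=-8 → posterior Inverse-Gamma(19/10, 67/2)
obs 2: x=-3/2 → posterior Inverse-Gamma(12/5, 269/8)
obs 3: x=1/4 → posterior Inverse-Gamma(29/10, 1101/32)
obs 4: x=-7/4 → posterior Inverse-Gamma(17/5, 555/16)
obs 5: x=-5/4 → posterior Inverse-Gamma(39/10, 1111/32)
obs 6: x=1/2 → posterior Inverse-Gamma(22/5, 1147/32)
obs 7: x=-1 → posterior Inverse-Gamma(49/10, 1147/32)
obs 8: x=-5 → posterior Inverse-Gamma(27/5, 1403/32)
obs 9: x=7 → posterior Inverse-Gamma(59/10, 2427/32)
obs 10: x=3/2 → posterior Inverse-Gamma(32/5, 2527/32)
obs 11: x=4 → posterior Inverse-Gamma(69/10, 2927/32)
obs 12: x=-3/2 → posterior Inverse-Gamma(37/5, 2931/32)
obs 13: x=1 → posterior Inverse-Gamma(79/10, 2995/32)
obs 14: x=7/4 → posterior Inverse-Gamma(42/5, 779/8)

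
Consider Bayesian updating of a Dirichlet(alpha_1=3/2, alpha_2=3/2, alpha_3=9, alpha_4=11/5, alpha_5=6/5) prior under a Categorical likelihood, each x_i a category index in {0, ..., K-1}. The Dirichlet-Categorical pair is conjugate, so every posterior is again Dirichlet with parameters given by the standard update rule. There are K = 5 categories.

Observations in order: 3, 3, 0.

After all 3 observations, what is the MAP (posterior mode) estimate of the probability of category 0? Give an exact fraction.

15/134

obs 1: x=3 → posterior Dirichlet(3/2, 3/2, 9, 16/5, 6/5)
obs 2: x=3 → posterior Dirichlet(3/2, 3/2, 9, 21/5, 6/5)
obs 3: x=0 → posterior Dirichlet(5/2, 3/2, 9, 21/5, 6/5)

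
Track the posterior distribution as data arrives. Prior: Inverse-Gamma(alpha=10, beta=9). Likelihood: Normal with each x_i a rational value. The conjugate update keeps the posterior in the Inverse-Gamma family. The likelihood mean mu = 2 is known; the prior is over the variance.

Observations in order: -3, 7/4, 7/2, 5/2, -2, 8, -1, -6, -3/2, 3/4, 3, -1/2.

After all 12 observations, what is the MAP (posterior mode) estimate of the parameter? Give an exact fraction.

1533/272

obs 1: x=-3 → posterior Inverse-Gamma(21/2, 43/2)
obs 2: x=7/4 → posterior Inverse-Gamma(11, 689/32)
obs 3: x=7/2 → posterior Inverse-Gamma(23/2, 725/32)
obs 4: x=5/2 → posterior Inverse-Gamma(12, 729/32)
obs 5: x=-2 → posterior Inverse-Gamma(25/2, 985/32)
obs 6: x=8 → posterior Inverse-Gamma(13, 1561/32)
obs 7: x=-1 → posterior Inverse-Gamma(27/2, 1705/32)
obs 8: x=-6 → posterior Inverse-Gamma(14, 2729/32)
obs 9: x=-3/2 → posterior Inverse-Gamma(29/2, 2925/32)
obs 10: x=3/4 → posterior Inverse-Gamma(15, 1475/16)
obs 11: x=3 → posterior Inverse-Gamma(31/2, 1483/16)
obs 12: x=-1/2 → posterior Inverse-Gamma(16, 1533/16)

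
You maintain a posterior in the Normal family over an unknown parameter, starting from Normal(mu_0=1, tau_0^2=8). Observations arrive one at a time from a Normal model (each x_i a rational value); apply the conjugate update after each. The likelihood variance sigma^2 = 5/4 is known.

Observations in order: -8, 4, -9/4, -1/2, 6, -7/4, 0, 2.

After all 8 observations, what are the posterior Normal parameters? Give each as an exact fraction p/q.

mu_0=-11/261, tau_0^2=40/261

obs 1: x=-8 → posterior Normal(-251/37, 40/37)
obs 2: x=4 → posterior Normal(-41/23, 40/69)
obs 3: x=-9/4 → posterior Normal(-195/101, 40/101)
obs 4: x=-1/2 → posterior Normal(-211/133, 40/133)
obs 5: x=6 → posterior Normal(-19/165, 8/33)
obs 6: x=-7/4 → posterior Normal(-75/197, 40/197)
obs 7: x=0 → posterior Normal(-75/229, 40/229)
obs 8: x=2 → posterior Normal(-11/261, 40/261)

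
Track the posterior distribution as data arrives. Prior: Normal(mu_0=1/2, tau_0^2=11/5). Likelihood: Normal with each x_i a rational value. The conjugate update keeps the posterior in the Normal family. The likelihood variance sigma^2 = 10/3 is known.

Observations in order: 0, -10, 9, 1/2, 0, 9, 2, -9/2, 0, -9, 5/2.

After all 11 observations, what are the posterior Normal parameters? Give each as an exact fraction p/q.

mu_0=17/826, tau_0^2=110/413

obs 1: x=0 → posterior Normal(25/83, 110/83)
obs 2: x=-10 → posterior Normal(-305/116, 55/58)
obs 3: x=9 → posterior Normal(-8/149, 110/149)
obs 4: x=1/2 → posterior Normal(17/364, 55/91)
obs 5: x=0 → posterior Normal(17/430, 22/43)
obs 6: x=9 → posterior Normal(611/496, 55/124)
obs 7: x=2 → posterior Normal(743/562, 110/281)
obs 8: x=-9/2 → posterior Normal(223/314, 55/157)
obs 9: x=0 → posterior Normal(223/347, 110/347)
obs 10: x=-9 → posterior Normal(-37/190, 11/38)
obs 11: x=5/2 → posterior Normal(17/826, 110/413)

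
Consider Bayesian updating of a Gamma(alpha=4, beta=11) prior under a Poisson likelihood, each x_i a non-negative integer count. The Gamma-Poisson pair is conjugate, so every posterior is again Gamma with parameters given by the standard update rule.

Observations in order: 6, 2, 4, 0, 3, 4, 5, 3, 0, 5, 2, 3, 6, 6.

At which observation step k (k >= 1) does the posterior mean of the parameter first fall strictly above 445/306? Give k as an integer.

obs 1: x=6 → posterior Gamma(10, 12)
obs 2: x=2 → posterior Gamma(12, 13)
obs 3: x=4 → posterior Gamma(16, 14)
obs 4: x=0 → posterior Gamma(16, 15)
obs 5: x=3 → posterior Gamma(19, 16)
obs 6: x=4 → posterior Gamma(23, 17)
obs 7: x=5 → posterior Gamma(28, 18)
obs 8: x=3 → posterior Gamma(31, 19)
obs 9: x=0 → posterior Gamma(31, 20)
obs 10: x=5 → posterior Gamma(36, 21)
obs 11: x=2 → posterior Gamma(38, 22)
obs 12: x=3 → posterior Gamma(41, 23)
obs 13: x=6 → posterior Gamma(47, 24)
obs 14: x=6 → posterior Gamma(53, 25)

k = 7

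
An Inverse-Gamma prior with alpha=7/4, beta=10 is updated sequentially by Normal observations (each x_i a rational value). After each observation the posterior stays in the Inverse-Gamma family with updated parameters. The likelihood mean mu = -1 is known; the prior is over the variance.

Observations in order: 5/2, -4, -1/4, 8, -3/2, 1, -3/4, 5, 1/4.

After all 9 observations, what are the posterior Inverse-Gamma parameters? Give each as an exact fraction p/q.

alpha=25/4, beta=2635/32

obs 1: x=5/2 → posterior Inverse-Gamma(9/4, 129/8)
obs 2: x=-4 → posterior Inverse-Gamma(11/4, 165/8)
obs 3: x=-1/4 → posterior Inverse-Gamma(13/4, 669/32)
obs 4: x=8 → posterior Inverse-Gamma(15/4, 1965/32)
obs 5: x=-3/2 → posterior Inverse-Gamma(17/4, 1969/32)
obs 6: x=1 → posterior Inverse-Gamma(19/4, 2033/32)
obs 7: x=-3/4 → posterior Inverse-Gamma(21/4, 1017/16)
obs 8: x=5 → posterior Inverse-Gamma(23/4, 1305/16)
obs 9: x=1/4 → posterior Inverse-Gamma(25/4, 2635/32)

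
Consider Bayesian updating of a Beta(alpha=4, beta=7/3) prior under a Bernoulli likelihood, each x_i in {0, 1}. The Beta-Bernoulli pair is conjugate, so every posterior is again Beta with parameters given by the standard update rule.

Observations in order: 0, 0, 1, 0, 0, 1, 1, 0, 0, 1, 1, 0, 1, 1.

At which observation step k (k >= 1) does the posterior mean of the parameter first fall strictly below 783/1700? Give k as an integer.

obs 1: x=0 → posterior Beta(4, 10/3)
obs 2: x=0 → posterior Beta(4, 13/3)
obs 3: x=1 → posterior Beta(5, 13/3)
obs 4: x=0 → posterior Beta(5, 16/3)
obs 5: x=0 → posterior Beta(5, 19/3)
obs 6: x=1 → posterior Beta(6, 19/3)
obs 7: x=1 → posterior Beta(7, 19/3)
obs 8: x=0 → posterior Beta(7, 22/3)
obs 9: x=0 → posterior Beta(7, 25/3)
obs 10: x=1 → posterior Beta(8, 25/3)
obs 11: x=1 → posterior Beta(9, 25/3)
obs 12: x=0 → posterior Beta(9, 28/3)
obs 13: x=1 → posterior Beta(10, 28/3)
obs 14: x=1 → posterior Beta(11, 28/3)

k = 5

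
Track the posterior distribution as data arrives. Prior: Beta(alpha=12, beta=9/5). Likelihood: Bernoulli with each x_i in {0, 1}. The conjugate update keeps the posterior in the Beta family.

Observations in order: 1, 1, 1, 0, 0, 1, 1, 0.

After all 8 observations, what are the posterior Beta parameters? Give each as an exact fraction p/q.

obs 1: x=1 → posterior Beta(13, 9/5)
obs 2: x=1 → posterior Beta(14, 9/5)
obs 3: x=1 → posterior Beta(15, 9/5)
obs 4: x=0 → posterior Beta(15, 14/5)
obs 5: x=0 → posterior Beta(15, 19/5)
obs 6: x=1 → posterior Beta(16, 19/5)
obs 7: x=1 → posterior Beta(17, 19/5)
obs 8: x=0 → posterior Beta(17, 24/5)

alpha=17, beta=24/5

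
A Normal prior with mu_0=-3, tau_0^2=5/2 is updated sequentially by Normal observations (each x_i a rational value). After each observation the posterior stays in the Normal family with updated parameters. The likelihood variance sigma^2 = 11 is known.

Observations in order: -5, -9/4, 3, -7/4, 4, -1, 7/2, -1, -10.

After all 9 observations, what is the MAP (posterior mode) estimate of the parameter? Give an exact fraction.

-237/134

obs 1: x=-5 → posterior Normal(-91/27, 55/27)
obs 2: x=-9/4 → posterior Normal(-409/128, 55/32)
obs 3: x=3 → posterior Normal(-349/148, 55/37)
obs 4: x=-7/4 → posterior Normal(-16/7, 55/42)
obs 5: x=4 → posterior Normal(-76/47, 55/47)
obs 6: x=-1 → posterior Normal(-81/52, 55/52)
obs 7: x=7/2 → posterior Normal(-127/114, 55/57)
obs 8: x=-1 → posterior Normal(-137/124, 55/62)
obs 9: x=-10 → posterior Normal(-237/134, 55/67)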